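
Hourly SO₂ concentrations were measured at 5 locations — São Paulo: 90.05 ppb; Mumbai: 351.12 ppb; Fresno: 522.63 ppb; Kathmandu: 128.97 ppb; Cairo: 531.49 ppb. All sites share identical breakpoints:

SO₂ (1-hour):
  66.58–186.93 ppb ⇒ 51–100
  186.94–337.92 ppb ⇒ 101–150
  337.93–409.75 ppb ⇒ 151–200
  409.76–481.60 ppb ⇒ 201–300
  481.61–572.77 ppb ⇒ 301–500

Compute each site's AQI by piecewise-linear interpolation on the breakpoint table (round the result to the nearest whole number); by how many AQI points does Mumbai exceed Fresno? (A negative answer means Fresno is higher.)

São Paulo: 90.05 lies in 66.58–186.93, so I_lo=51, I_hi=100, C_lo=66.58, C_hi=186.93.
(100−51)/(186.93−66.58) × (90.05−66.58) + 51 = 49/120.35 × 23.47 + 51 ≈ 60.56 → 61.
Mumbai: row 337.93–409.75 (AQI 151–200). (200−151)·(351.12−337.93)/(409.75−337.93) + 151 = 49·13.19/71.82 + 151 ≈ 160.00 → 160.
Fresno 522.63: bracket 481.61–572.77 → index 301–500; slope 199/91.16, offset 41.02.
AQI = 301 + 199/91.16·41.02 ≈ 390.55 ⇒ 391.
Kathmandu: row 66.58–186.93 (AQI 51–100). (100−51)·(128.97−66.58)/(186.93−66.58) + 51 = 49·62.39/120.35 + 51 ≈ 76.40 → 76.
Cairo 531.49: bracket 481.61–572.77 → index 301–500; slope 199/91.16, offset 49.88.
AQI = 301 + 199/91.16·49.88 ≈ 409.89 ⇒ 410.
AQIs: São Paulo=61, Mumbai=160, Fresno=391, Kathmandu=76, Cairo=410. Mumbai (160) − Fresno (391) = -231.

-231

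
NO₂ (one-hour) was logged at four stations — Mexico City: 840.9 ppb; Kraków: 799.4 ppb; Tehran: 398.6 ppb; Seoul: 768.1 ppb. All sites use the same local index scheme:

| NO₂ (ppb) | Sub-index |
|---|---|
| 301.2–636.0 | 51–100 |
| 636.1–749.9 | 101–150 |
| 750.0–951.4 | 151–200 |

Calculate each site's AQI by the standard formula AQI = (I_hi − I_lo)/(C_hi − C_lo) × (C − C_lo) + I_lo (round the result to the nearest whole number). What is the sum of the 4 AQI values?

556

Mexico City: 840.9 lies in 750.0–951.4, so I_lo=151, I_hi=200, C_lo=750.0, C_hi=951.4.
(200−151)/(951.4−750.0) × (840.9−750.0) + 151 = 49/201.4 × 90.9 + 151 ≈ 173.12 → 173.
Kraków: 799.4 ∈ [750.0, 951.4] ↔ index [151, 200].
151 + (799.4−750.0)·(200−151)/(951.4−750.0) = 151 + 49.4·49/201.4 ≈ 163.02, so AQI = 163.
Tehran: 398.6 ∈ [301.2, 636.0] ↔ index [51, 100].
51 + (398.6−301.2)·(100−51)/(636.0−301.2) = 51 + 97.4·49/334.8 ≈ 65.26, so AQI = 65.
Seoul: row 750.0–951.4 (AQI 151–200). (200−151)·(768.1−750.0)/(951.4−750.0) + 151 = 49·18.1/201.4 + 151 ≈ 155.40 → 155.
AQIs: Mexico City=173, Kraków=163, Tehran=65, Seoul=155. Sum = 173 + 163 + 65 + 155 = 556.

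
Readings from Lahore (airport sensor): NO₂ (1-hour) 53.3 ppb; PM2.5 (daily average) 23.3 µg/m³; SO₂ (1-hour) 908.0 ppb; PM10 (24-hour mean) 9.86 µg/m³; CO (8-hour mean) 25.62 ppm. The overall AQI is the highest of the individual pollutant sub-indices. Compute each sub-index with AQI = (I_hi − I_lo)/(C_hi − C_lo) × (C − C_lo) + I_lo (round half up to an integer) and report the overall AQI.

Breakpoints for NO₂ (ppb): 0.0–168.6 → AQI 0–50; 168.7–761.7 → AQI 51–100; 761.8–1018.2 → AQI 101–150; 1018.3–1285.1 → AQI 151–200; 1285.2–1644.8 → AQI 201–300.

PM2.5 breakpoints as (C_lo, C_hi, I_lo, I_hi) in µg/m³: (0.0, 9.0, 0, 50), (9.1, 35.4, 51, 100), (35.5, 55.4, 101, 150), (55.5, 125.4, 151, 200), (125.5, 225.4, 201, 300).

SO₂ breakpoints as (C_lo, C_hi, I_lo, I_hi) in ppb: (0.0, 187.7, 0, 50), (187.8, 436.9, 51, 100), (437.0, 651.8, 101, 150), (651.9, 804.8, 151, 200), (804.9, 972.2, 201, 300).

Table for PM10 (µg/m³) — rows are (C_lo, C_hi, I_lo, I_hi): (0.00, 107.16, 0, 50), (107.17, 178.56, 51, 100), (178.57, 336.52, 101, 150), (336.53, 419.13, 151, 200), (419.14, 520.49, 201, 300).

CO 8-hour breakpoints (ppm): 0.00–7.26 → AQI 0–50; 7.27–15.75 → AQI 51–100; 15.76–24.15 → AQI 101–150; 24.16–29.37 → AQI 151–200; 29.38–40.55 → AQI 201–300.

NO₂: 53.3 lies in 0.0–168.6, so I_lo=0, I_hi=50, C_lo=0.0, C_hi=168.6.
(50−0)/(168.6−0.0) × (53.3−0.0) + 0 = 50/168.6 × 53.3 + 0 ≈ 15.81 → 16.
PM2.5: 23.3 ∈ [9.1, 35.4] ↔ index [51, 100].
51 + (23.3−9.1)·(100−51)/(35.4−9.1) = 51 + 14.2·49/26.3 ≈ 77.46, so AQI = 77.
SO₂: 908.0 lies in 804.9–972.2, so I_lo=201, I_hi=300, C_lo=804.9, C_hi=972.2.
(300−201)/(972.2−804.9) × (908.0−804.9) + 201 = 99/167.3 × 103.1 + 201 ≈ 262.01 → 262.
PM10: 9.86 ∈ [0.00, 107.16] ↔ index [0, 50].
0 + (9.86−0.00)·(50−0)/(107.16−0.00) = 0 + 9.86·50/107.16 ≈ 4.60, so AQI = 5.
CO: 25.62 ∈ [24.16, 29.37] ↔ index [151, 200].
151 + (25.62−24.16)·(200−151)/(29.37−24.16) = 151 + 1.46·49/5.21 ≈ 164.73, so AQI = 165.
Sub-indices: NO₂→16, PM2.5→77, SO₂→262, PM10→5, CO→165. Overall AQI = max = 262; dominant pollutant is SO₂.

262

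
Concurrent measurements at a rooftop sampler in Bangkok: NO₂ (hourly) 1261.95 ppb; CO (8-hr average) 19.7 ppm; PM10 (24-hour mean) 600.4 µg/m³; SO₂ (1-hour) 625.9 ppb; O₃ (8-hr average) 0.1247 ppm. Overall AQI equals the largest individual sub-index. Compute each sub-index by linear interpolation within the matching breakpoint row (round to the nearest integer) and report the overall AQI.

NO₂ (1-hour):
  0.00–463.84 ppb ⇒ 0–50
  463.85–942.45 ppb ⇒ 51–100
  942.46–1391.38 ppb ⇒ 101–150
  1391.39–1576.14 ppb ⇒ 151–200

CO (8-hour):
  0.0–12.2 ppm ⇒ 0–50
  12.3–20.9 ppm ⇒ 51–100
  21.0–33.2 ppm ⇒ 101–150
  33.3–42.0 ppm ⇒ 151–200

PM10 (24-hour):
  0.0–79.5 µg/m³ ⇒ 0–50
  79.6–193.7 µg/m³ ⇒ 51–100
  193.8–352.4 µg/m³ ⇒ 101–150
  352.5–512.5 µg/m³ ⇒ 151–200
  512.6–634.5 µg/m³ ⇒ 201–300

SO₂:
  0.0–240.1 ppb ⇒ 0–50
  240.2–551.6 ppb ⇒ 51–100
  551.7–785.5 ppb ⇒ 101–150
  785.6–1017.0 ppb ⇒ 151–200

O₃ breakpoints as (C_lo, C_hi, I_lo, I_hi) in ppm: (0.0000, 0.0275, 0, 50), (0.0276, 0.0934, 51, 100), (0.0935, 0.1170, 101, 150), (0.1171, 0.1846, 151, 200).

NO₂: 1261.95 ∈ [942.46, 1391.38] ↔ index [101, 150].
101 + (1261.95−942.46)·(150−101)/(1391.38−942.46) = 101 + 319.49·49/448.92 ≈ 135.87, so AQI = 136.
CO: 19.7 lies in 12.3–20.9, so I_lo=51, I_hi=100, C_lo=12.3, C_hi=20.9.
(100−51)/(20.9−12.3) × (19.7−12.3) + 51 = 49/8.6 × 7.4 + 51 ≈ 93.16 → 93.
PM10 600.4: bracket 512.6–634.5 → index 201–300; slope 99/121.9, offset 87.8.
AQI = 201 + 99/121.9·87.8 ≈ 272.31 ⇒ 272.
SO₂: 625.9 ∈ [551.7, 785.5] ↔ index [101, 150].
101 + (625.9−551.7)·(150−101)/(785.5−551.7) = 101 + 74.2·49/233.8 ≈ 116.55, so AQI = 117.
O₃ 0.1247: bracket 0.1171–0.1846 → index 151–200; slope 49/0.0675, offset 0.0076.
AQI = 151 + 49/0.0675·0.0076 ≈ 156.52 ⇒ 157.
Sub-indices: NO₂→136, CO→93, PM10→272, SO₂→117, O₃→157. Overall AQI = max = 272; dominant pollutant is PM10.

272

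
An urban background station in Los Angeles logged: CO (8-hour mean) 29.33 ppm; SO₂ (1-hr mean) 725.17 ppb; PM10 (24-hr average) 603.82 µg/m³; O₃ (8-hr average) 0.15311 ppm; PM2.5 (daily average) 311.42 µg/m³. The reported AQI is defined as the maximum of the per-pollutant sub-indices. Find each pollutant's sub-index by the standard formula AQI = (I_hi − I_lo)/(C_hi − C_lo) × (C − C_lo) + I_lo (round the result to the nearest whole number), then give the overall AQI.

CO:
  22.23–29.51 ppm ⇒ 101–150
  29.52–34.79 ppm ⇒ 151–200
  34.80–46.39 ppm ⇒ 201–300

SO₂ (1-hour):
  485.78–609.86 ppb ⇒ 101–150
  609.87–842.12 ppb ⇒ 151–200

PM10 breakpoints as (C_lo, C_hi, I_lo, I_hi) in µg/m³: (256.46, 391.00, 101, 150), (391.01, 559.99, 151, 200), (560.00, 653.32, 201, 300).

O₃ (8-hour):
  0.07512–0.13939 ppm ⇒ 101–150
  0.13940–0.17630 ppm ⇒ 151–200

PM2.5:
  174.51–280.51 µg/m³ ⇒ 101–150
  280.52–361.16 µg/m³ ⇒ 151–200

CO: 29.33 lies in 22.23–29.51, so I_lo=101, I_hi=150, C_lo=22.23, C_hi=29.51.
(150−101)/(29.51−22.23) × (29.33−22.23) + 101 = 49/7.28 × 7.10 + 101 ≈ 148.79 → 149.
SO₂: 725.17 lies in 609.87–842.12, so I_lo=151, I_hi=200, C_lo=609.87, C_hi=842.12.
(200−151)/(842.12−609.87) × (725.17−609.87) + 151 = 49/232.25 × 115.30 + 151 ≈ 175.33 → 175.
PM10: 603.82 lies in 560.00–653.32, so I_lo=201, I_hi=300, C_lo=560.00, C_hi=653.32.
(300−201)/(653.32−560.00) × (603.82−560.00) + 201 = 99/93.32 × 43.82 + 201 ≈ 247.49 → 247.
O₃: 0.15311 ∈ [0.13940, 0.17630] ↔ index [151, 200].
151 + (0.15311−0.13940)·(200−151)/(0.17630−0.13940) = 151 + 0.01371·49/0.03690 ≈ 169.21, so AQI = 169.
PM2.5 311.42: bracket 280.52–361.16 → index 151–200; slope 49/80.64, offset 30.90.
AQI = 151 + 49/80.64·30.90 ≈ 169.78 ⇒ 170.
Sub-indices: CO→149, SO₂→175, PM10→247, O₃→169, PM2.5→170. Overall AQI = max = 247; dominant pollutant is PM10.

247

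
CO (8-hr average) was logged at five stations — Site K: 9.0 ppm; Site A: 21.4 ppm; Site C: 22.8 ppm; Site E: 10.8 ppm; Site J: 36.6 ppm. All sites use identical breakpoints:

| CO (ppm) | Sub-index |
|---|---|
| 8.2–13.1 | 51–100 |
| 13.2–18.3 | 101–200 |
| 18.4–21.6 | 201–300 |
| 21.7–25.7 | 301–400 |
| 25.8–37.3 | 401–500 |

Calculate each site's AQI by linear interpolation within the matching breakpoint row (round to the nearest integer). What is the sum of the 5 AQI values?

1252

Site K: 9.0 lies in 8.2–13.1, so I_lo=51, I_hi=100, C_lo=8.2, C_hi=13.1.
(100−51)/(13.1−8.2) × (9.0−8.2) + 51 = 49/4.9 × 0.8 + 51 ≈ 59.00 → 59.
Site A 21.4: bracket 18.4–21.6 → index 201–300; slope 99/3.2, offset 3.0.
AQI = 201 + 99/3.2·3.0 ≈ 293.81 ⇒ 294.
Site C: 22.8 ∈ [21.7, 25.7] ↔ index [301, 400].
301 + (22.8−21.7)·(400−301)/(25.7−21.7) = 301 + 1.1·99/4.0 ≈ 328.23, so AQI = 328.
Site E: 10.8 lies in 8.2–13.1, so I_lo=51, I_hi=100, C_lo=8.2, C_hi=13.1.
(100−51)/(13.1−8.2) × (10.8−8.2) + 51 = 49/4.9 × 2.6 + 51 ≈ 77.00 → 77.
Site J 36.6: bracket 25.8–37.3 → index 401–500; slope 99/11.5, offset 10.8.
AQI = 401 + 99/11.5·10.8 ≈ 493.97 ⇒ 494.
AQIs: Site K=59, Site A=294, Site C=328, Site E=77, Site J=494. Sum = 59 + 294 + 328 + 77 + 494 = 1252.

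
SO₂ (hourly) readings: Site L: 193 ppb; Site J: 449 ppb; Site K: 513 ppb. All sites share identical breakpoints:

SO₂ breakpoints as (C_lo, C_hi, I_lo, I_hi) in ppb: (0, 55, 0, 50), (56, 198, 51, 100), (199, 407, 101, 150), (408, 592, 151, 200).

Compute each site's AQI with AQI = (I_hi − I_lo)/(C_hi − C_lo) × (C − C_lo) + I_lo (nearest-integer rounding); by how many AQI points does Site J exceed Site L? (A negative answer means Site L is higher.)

64

Site L: 193 ∈ [56, 198] ↔ index [51, 100].
51 + (193−56)·(100−51)/(198−56) = 51 + 137·49/142 ≈ 98.27, so AQI = 98.
Site J: 449 lies in 408–592, so I_lo=151, I_hi=200, C_lo=408, C_hi=592.
(200−151)/(592−408) × (449−408) + 151 = 49/184 × 41 + 151 ≈ 161.92 → 162.
Site K: row 408–592 (AQI 151–200). (200−151)·(513−408)/(592−408) + 151 = 49·105/184 + 151 ≈ 178.96 → 179.
AQIs: Site L=98, Site J=162, Site K=179. Site J (162) − Site L (98) = 64.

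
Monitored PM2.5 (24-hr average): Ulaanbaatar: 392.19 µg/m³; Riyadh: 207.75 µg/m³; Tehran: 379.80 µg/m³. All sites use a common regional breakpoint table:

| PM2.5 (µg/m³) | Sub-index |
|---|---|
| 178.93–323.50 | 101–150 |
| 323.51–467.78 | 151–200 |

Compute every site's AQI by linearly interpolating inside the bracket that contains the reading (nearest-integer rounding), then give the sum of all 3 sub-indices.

455

Ulaanbaatar: 392.19 ∈ [323.51, 467.78] ↔ index [151, 200].
151 + (392.19−323.51)·(200−151)/(467.78−323.51) = 151 + 68.68·49/144.27 ≈ 174.33, so AQI = 174.
Riyadh: 207.75 lies in 178.93–323.50, so I_lo=101, I_hi=150, C_lo=178.93, C_hi=323.50.
(150−101)/(323.50−178.93) × (207.75−178.93) + 101 = 49/144.57 × 28.82 + 101 ≈ 110.77 → 111.
Tehran: 379.80 ∈ [323.51, 467.78] ↔ index [151, 200].
151 + (379.80−323.51)·(200−151)/(467.78−323.51) = 151 + 56.29·49/144.27 ≈ 170.12, so AQI = 170.
AQIs: Ulaanbaatar=174, Riyadh=111, Tehran=170. Sum = 174 + 111 + 170 = 455.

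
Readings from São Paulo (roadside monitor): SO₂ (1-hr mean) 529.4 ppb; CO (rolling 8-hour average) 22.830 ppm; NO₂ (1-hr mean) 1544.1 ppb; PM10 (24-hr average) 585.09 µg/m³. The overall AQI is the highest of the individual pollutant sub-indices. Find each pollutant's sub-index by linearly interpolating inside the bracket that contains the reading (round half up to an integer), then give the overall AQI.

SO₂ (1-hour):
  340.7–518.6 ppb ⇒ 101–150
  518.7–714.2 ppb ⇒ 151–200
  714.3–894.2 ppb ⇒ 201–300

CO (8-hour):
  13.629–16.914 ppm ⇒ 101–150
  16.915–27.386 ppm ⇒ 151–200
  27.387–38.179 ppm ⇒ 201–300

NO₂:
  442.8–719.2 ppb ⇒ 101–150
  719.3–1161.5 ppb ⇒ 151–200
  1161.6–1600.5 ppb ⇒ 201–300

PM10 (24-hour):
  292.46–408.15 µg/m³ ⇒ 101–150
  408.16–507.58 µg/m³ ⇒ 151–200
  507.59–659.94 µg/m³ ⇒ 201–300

287

SO₂: row 518.7–714.2 (AQI 151–200). (200−151)·(529.4−518.7)/(714.2−518.7) + 151 = 49·10.7/195.5 + 151 ≈ 153.68 → 154.
CO: row 16.915–27.386 (AQI 151–200). (200−151)·(22.830−16.915)/(27.386−16.915) + 151 = 49·5.915/10.471 + 151 ≈ 178.68 → 179.
NO₂ 1544.1: bracket 1161.6–1600.5 → index 201–300; slope 99/438.9, offset 382.5.
AQI = 201 + 99/438.9·382.5 ≈ 287.28 ⇒ 287.
PM10: 585.09 lies in 507.59–659.94, so I_lo=201, I_hi=300, C_lo=507.59, C_hi=659.94.
(300−201)/(659.94−507.59) × (585.09−507.59) + 201 = 99/152.35 × 77.50 + 201 ≈ 251.36 → 251.
Sub-indices: SO₂→154, CO→179, NO₂→287, PM10→251. Overall AQI = max = 287; dominant pollutant is NO₂.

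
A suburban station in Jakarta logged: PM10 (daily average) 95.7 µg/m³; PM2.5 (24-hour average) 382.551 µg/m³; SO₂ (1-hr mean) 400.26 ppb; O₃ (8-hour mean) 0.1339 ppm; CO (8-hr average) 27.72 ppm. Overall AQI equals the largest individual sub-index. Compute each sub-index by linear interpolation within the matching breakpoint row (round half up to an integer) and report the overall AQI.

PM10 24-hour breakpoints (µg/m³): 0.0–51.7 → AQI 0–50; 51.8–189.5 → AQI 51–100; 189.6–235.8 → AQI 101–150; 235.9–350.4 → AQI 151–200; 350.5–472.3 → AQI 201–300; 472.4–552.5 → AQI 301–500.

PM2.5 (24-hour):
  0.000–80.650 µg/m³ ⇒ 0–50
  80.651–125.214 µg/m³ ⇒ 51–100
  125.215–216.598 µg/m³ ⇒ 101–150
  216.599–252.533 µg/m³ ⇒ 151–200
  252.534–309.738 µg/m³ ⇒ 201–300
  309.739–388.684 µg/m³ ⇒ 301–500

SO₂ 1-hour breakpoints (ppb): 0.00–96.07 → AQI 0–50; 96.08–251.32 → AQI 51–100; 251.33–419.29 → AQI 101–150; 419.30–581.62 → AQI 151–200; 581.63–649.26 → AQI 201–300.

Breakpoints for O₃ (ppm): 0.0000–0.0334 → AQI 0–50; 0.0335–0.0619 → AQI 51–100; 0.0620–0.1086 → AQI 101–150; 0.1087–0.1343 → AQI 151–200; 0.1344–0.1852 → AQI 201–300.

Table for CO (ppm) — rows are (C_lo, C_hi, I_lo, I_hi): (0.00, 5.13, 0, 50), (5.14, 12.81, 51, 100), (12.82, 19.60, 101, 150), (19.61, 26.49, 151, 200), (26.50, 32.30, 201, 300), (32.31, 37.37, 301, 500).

485

PM10: row 51.8–189.5 (AQI 51–100). (100−51)·(95.7−51.8)/(189.5−51.8) + 51 = 49·43.9/137.7 + 51 ≈ 66.62 → 67.
PM2.5: 382.551 ∈ [309.739, 388.684] ↔ index [301, 500].
301 + (382.551−309.739)·(500−301)/(388.684−309.739) = 301 + 72.812·199/78.945 ≈ 484.54, so AQI = 485.
SO₂: 400.26 ∈ [251.33, 419.29] ↔ index [101, 150].
101 + (400.26−251.33)·(150−101)/(419.29−251.33) = 101 + 148.93·49/167.96 ≈ 144.45, so AQI = 144.
O₃: 0.1339 lies in 0.1087–0.1343, so I_lo=151, I_hi=200, C_lo=0.1087, C_hi=0.1343.
(200−151)/(0.1343−0.1087) × (0.1339−0.1087) + 151 = 49/0.0256 × 0.0252 + 151 ≈ 199.23 → 199.
CO: 27.72 lies in 26.50–32.30, so I_lo=201, I_hi=300, C_lo=26.50, C_hi=32.30.
(300−201)/(32.30−26.50) × (27.72−26.50) + 201 = 99/5.80 × 1.22 + 201 ≈ 221.82 → 222.
Sub-indices: PM10→67, PM2.5→485, SO₂→144, O₃→199, CO→222. Overall AQI = max = 485; dominant pollutant is PM2.5.
AQI 485: Hazardous.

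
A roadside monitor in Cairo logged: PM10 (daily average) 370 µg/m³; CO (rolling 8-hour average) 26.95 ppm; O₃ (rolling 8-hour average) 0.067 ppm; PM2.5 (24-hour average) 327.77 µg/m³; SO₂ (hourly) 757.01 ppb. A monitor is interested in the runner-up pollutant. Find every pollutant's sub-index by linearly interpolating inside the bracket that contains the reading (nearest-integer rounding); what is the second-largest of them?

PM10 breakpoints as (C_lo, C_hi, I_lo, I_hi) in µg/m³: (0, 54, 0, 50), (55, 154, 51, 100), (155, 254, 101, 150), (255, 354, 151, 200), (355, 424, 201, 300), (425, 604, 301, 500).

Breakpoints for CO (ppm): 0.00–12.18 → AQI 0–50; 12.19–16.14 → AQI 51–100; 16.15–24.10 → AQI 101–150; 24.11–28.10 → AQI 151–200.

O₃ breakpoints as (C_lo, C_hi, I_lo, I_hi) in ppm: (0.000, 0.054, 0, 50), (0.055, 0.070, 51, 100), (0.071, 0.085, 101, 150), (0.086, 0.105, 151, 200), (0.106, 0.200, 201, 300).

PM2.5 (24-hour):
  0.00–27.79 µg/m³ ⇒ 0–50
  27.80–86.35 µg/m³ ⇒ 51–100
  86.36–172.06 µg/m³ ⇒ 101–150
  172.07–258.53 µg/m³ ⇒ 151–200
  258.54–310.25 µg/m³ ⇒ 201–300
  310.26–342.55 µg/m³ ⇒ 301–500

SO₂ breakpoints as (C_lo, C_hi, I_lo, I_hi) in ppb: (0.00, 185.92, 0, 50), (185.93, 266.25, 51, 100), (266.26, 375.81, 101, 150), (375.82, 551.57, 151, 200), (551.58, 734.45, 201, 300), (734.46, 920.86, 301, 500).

PM10 370: bracket 355–424 → index 201–300; slope 99/69, offset 15.
AQI = 201 + 99/69·15 ≈ 222.52 ⇒ 223.
CO: row 24.11–28.10 (AQI 151–200). (200−151)·(26.95−24.11)/(28.10−24.11) + 151 = 49·2.84/3.99 + 151 ≈ 185.88 → 186.
O₃: 0.067 ∈ [0.055, 0.070] ↔ index [51, 100].
51 + (0.067−0.055)·(100−51)/(0.070−0.055) = 51 + 0.012·49/0.015 ≈ 90.20, so AQI = 90.
PM2.5: 327.77 ∈ [310.26, 342.55] ↔ index [301, 500].
301 + (327.77−310.26)·(500−301)/(342.55−310.26) = 301 + 17.51·199/32.29 ≈ 408.91, so AQI = 409.
SO₂ 757.01: bracket 734.46–920.86 → index 301–500; slope 199/186.40, offset 22.55.
AQI = 301 + 199/186.40·22.55 ≈ 325.07 ⇒ 325.
Sub-indices: PM10→223, CO→186, O₃→90, PM2.5→409, SO₂→325. Ranked high→low: 409, 325, 223, 186, 90. Second-highest sub-index = 325.

325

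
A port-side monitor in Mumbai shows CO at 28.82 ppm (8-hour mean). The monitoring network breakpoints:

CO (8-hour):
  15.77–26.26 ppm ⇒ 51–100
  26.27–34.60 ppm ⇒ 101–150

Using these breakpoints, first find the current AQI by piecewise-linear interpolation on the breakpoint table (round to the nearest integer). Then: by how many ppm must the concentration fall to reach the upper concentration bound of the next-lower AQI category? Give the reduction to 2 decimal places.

2.56

CO 28.82: bracket 26.27–34.60 → index 101–150; slope 49/8.33, offset 2.55.
AQI = 101 + 49/8.33·2.55 ≈ 116.00 ⇒ 116.
Current AQI 116 is in the Unhealthy for Sensitive Groups range (101–150). The next-lower category tops out at AQI 100, whose upper concentration bound is 26.26 ppm.
Reduction needed = 28.82 − 26.26 = 2.56 ppm.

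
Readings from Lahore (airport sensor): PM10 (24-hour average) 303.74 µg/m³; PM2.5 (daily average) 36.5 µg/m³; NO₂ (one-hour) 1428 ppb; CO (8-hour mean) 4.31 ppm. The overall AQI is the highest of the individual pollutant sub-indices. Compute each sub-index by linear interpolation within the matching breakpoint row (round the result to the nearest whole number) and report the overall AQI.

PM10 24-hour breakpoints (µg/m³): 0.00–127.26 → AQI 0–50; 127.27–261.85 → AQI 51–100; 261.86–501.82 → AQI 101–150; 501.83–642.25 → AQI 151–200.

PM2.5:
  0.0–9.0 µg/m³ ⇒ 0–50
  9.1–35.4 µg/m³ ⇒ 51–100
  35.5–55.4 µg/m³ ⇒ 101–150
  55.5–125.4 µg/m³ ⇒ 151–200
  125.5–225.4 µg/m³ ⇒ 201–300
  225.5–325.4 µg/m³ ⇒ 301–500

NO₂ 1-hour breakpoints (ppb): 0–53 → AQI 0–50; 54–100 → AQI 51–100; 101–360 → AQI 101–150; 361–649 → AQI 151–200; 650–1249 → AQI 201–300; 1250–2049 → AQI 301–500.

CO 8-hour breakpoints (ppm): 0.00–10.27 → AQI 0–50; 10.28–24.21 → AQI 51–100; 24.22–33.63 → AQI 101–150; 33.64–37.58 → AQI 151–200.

345

PM10: 303.74 ∈ [261.86, 501.82] ↔ index [101, 150].
101 + (303.74−261.86)·(150−101)/(501.82−261.86) = 101 + 41.88·49/239.96 ≈ 109.55, so AQI = 110.
PM2.5: 36.5 ∈ [35.5, 55.4] ↔ index [101, 150].
101 + (36.5−35.5)·(150−101)/(55.4−35.5) = 101 + 1.0·49/19.9 ≈ 103.46, so AQI = 103.
NO₂: 1428 lies in 1250–2049, so I_lo=301, I_hi=500, C_lo=1250, C_hi=2049.
(500−301)/(2049−1250) × (1428−1250) + 301 = 199/799 × 178 + 301 ≈ 345.33 → 345.
CO 4.31: bracket 0.00–10.27 → index 0–50; slope 50/10.27, offset 4.31.
AQI = 0 + 50/10.27·4.31 ≈ 20.98 ⇒ 21.
Sub-indices: PM10→110, PM2.5→103, NO₂→345, CO→21. Overall AQI = max = 345; dominant pollutant is NO₂.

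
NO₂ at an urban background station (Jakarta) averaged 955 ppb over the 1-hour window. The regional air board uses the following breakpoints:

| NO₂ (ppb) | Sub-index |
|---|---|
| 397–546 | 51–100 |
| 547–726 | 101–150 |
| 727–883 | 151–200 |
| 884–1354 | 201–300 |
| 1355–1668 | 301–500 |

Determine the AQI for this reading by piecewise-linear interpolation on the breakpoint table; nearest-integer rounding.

216

NO₂: 955 lies in 884–1354, so I_lo=201, I_hi=300, C_lo=884, C_hi=1354.
(300−201)/(1354−884) × (955−884) + 201 = 99/470 × 71 + 201 ≈ 215.96 → 216.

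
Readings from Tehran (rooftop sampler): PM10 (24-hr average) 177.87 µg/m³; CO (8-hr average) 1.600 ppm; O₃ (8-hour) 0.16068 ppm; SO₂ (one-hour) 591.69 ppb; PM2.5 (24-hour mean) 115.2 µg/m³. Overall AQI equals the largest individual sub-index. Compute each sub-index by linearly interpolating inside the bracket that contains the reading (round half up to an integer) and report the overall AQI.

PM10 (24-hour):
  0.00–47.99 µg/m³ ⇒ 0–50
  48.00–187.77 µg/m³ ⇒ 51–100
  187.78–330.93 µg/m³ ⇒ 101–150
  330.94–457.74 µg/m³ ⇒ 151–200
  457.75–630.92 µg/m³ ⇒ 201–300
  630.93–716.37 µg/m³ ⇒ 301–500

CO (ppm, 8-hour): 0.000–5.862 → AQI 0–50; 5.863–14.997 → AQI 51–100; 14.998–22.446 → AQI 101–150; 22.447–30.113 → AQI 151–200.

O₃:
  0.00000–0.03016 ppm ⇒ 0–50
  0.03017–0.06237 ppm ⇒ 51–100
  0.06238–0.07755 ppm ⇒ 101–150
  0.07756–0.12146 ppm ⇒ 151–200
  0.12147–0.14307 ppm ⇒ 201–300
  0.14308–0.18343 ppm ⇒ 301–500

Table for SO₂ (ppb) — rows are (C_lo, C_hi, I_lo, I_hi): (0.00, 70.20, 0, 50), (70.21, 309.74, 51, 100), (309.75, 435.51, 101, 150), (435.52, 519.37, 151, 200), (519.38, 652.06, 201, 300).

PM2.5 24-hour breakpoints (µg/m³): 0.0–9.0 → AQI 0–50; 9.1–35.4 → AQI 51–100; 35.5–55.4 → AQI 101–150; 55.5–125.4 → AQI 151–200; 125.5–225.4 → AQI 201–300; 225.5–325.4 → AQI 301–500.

388

PM10: 177.87 ∈ [48.00, 187.77] ↔ index [51, 100].
51 + (177.87−48.00)·(100−51)/(187.77−48.00) = 51 + 129.87·49/139.77 ≈ 96.53, so AQI = 97.
CO: row 0.000–5.862 (AQI 0–50). (50−0)·(1.600−0.000)/(5.862−0.000) + 0 = 50·1.600/5.862 + 0 ≈ 13.65 → 14.
O₃: row 0.14308–0.18343 (AQI 301–500). (500−301)·(0.16068−0.14308)/(0.18343−0.14308) + 301 = 199·0.01760/0.04035 + 301 ≈ 387.80 → 388.
SO₂ 591.69: bracket 519.38–652.06 → index 201–300; slope 99/132.68, offset 72.31.
AQI = 201 + 99/132.68·72.31 ≈ 254.95 ⇒ 255.
PM2.5 115.2: bracket 55.5–125.4 → index 151–200; slope 49/69.9, offset 59.7.
AQI = 151 + 49/69.9·59.7 ≈ 192.85 ⇒ 193.
Sub-indices: PM10→97, CO→14, O₃→388, SO₂→255, PM2.5→193. Overall AQI = max = 388; dominant pollutant is O₃.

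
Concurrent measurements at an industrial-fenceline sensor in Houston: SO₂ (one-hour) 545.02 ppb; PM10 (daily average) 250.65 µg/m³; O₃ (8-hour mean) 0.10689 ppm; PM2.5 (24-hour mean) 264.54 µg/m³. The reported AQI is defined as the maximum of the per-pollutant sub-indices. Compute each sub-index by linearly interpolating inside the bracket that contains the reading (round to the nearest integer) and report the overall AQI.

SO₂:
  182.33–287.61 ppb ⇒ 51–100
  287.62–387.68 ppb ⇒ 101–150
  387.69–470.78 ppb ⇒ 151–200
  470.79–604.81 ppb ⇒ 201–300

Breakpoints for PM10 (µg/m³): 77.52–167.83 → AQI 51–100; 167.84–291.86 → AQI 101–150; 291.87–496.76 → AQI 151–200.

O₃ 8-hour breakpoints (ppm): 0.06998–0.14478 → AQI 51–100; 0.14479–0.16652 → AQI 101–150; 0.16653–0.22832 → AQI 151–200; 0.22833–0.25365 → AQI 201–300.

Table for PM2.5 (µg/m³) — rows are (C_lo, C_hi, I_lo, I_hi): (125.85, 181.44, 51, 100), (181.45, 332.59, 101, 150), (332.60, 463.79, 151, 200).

256

SO₂: 545.02 ∈ [470.79, 604.81] ↔ index [201, 300].
201 + (545.02−470.79)·(300−201)/(604.81−470.79) = 201 + 74.23·99/134.02 ≈ 255.83, so AQI = 256.
PM10: row 167.84–291.86 (AQI 101–150). (150−101)·(250.65−167.84)/(291.86−167.84) + 101 = 49·82.81/124.02 + 101 ≈ 133.72 → 134.
O₃: 0.10689 ∈ [0.06998, 0.14478] ↔ index [51, 100].
51 + (0.10689−0.06998)·(100−51)/(0.14478−0.06998) = 51 + 0.03691·49/0.07480 ≈ 75.18, so AQI = 75.
PM2.5: row 181.45–332.59 (AQI 101–150). (150−101)·(264.54−181.45)/(332.59−181.45) + 101 = 49·83.09/151.14 + 101 ≈ 127.94 → 128.
Sub-indices: SO₂→256, PM10→134, O₃→75, PM2.5→128. Overall AQI = max = 256; dominant pollutant is SO₂.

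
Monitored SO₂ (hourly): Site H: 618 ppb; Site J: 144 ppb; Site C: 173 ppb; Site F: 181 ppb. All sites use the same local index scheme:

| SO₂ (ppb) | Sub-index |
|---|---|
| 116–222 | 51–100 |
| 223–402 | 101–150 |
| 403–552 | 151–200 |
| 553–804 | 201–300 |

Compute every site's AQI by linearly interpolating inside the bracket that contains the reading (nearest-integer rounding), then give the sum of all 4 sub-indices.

Site H 618: bracket 553–804 → index 201–300; slope 99/251, offset 65.
AQI = 201 + 99/251·65 ≈ 226.64 ⇒ 227.
Site J: 144 ∈ [116, 222] ↔ index [51, 100].
51 + (144−116)·(100−51)/(222−116) = 51 + 28·49/106 ≈ 63.94, so AQI = 64.
Site C: row 116–222 (AQI 51–100). (100−51)·(173−116)/(222−116) + 51 = 49·57/106 + 51 ≈ 77.35 → 77.
Site F 181: bracket 116–222 → index 51–100; slope 49/106, offset 65.
AQI = 51 + 49/106·65 ≈ 81.05 ⇒ 81.
AQIs: Site H=227, Site J=64, Site C=77, Site F=81. Sum = 227 + 64 + 77 + 81 = 449.

449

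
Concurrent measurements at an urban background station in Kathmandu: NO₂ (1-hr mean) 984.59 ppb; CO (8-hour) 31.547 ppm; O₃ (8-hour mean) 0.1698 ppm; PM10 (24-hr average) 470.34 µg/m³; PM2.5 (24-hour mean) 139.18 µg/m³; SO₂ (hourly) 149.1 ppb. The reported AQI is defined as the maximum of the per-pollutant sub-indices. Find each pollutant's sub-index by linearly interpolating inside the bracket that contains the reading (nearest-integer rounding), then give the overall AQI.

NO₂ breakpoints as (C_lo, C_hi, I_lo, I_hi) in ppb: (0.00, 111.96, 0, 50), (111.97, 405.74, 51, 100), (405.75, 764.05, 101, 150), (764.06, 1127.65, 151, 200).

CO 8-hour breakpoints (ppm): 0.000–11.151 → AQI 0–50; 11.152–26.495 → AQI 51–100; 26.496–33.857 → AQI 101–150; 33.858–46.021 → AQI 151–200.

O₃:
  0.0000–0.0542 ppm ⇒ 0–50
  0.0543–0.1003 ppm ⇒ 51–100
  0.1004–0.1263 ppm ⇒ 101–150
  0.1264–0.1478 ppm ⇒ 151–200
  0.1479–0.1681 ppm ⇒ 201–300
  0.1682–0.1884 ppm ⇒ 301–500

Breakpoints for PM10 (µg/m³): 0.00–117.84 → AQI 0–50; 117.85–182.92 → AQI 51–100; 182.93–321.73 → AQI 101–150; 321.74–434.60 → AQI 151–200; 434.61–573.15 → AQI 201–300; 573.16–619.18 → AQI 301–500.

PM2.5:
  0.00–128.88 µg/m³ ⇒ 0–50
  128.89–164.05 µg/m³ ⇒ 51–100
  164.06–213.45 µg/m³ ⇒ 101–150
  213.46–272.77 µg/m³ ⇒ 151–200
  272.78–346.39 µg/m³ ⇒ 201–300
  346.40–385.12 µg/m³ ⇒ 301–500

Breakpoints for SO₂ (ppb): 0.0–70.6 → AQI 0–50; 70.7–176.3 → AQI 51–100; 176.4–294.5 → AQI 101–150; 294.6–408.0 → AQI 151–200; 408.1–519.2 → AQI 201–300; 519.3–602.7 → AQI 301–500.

NO₂ 984.59: bracket 764.06–1127.65 → index 151–200; slope 49/363.59, offset 220.53.
AQI = 151 + 49/363.59·220.53 ≈ 180.72 ⇒ 181.
CO: row 26.496–33.857 (AQI 101–150). (150−101)·(31.547−26.496)/(33.857−26.496) + 101 = 49·5.051/7.361 + 101 ≈ 134.62 → 135.
O₃: 0.1698 ∈ [0.1682, 0.1884] ↔ index [301, 500].
301 + (0.1698−0.1682)·(500−301)/(0.1884−0.1682) = 301 + 0.0016·199/0.0202 ≈ 316.76, so AQI = 317.
PM10: row 434.61–573.15 (AQI 201–300). (300−201)·(470.34−434.61)/(573.15−434.61) + 201 = 99·35.73/138.54 + 201 ≈ 226.53 → 227.
PM2.5 139.18: bracket 128.89–164.05 → index 51–100; slope 49/35.16, offset 10.29.
AQI = 51 + 49/35.16·10.29 ≈ 65.34 ⇒ 65.
SO₂ 149.1: bracket 70.7–176.3 → index 51–100; slope 49/105.6, offset 78.4.
AQI = 51 + 49/105.6·78.4 ≈ 87.38 ⇒ 87.
Sub-indices: NO₂→181, CO→135, O₃→317, PM10→227, PM2.5→65, SO₂→87. Overall AQI = max = 317; dominant pollutant is O₃.
AQI 317: Hazardous.

317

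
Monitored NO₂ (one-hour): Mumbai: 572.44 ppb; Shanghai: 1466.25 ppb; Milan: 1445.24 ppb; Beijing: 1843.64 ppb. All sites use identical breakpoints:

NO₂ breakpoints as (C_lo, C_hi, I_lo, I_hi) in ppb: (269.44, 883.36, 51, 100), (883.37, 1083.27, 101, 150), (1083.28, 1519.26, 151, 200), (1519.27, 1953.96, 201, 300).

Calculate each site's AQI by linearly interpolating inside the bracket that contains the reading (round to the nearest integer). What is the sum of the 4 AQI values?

736

Mumbai: 572.44 ∈ [269.44, 883.36] ↔ index [51, 100].
51 + (572.44−269.44)·(100−51)/(883.36−269.44) = 51 + 303.00·49/613.92 ≈ 75.18, so AQI = 75.
Shanghai: row 1083.28–1519.26 (AQI 151–200). (200−151)·(1466.25−1083.28)/(1519.26−1083.28) + 151 = 49·382.97/435.98 + 151 ≈ 194.04 → 194.
Milan 1445.24: bracket 1083.28–1519.26 → index 151–200; slope 49/435.98, offset 361.96.
AQI = 151 + 49/435.98·361.96 ≈ 191.68 ⇒ 192.
Beijing: row 1519.27–1953.96 (AQI 201–300). (300−201)·(1843.64−1519.27)/(1953.96−1519.27) + 201 = 99·324.37/434.69 + 201 ≈ 274.87 → 275.
AQIs: Mumbai=75, Shanghai=194, Milan=192, Beijing=275. Sum = 75 + 194 + 192 + 275 = 736.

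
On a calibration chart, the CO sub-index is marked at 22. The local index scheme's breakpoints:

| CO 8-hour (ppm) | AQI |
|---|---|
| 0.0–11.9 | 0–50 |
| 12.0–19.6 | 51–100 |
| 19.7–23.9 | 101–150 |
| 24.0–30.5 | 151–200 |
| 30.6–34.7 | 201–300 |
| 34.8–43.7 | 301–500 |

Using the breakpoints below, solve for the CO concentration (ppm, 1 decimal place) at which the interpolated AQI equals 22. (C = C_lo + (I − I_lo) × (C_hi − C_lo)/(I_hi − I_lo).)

5.2

AQI 22 lies in the 0–50 band, which corresponds to 0.0–11.9 ppm.
C = 0.0 + (22−0)×(11.9−0.0)/(50−0) = 0.0 + 22×11.9/50 ≈ 5.236 ppm → 5.2 ppm to 1 dp.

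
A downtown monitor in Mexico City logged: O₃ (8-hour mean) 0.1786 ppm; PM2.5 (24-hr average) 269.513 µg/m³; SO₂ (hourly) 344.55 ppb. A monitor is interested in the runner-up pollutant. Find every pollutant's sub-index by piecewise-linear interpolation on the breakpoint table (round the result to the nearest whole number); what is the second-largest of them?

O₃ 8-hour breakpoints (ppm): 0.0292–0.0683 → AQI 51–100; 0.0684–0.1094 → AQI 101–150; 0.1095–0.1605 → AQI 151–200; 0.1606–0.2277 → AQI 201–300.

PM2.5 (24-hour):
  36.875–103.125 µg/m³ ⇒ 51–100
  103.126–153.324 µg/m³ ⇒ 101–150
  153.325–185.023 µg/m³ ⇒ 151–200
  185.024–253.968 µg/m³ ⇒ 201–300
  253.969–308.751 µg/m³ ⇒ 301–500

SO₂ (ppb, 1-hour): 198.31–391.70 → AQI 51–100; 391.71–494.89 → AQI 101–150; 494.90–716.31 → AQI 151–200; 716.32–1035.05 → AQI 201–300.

O₃: row 0.1606–0.2277 (AQI 201–300). (300−201)·(0.1786−0.1606)/(0.2277−0.1606) + 201 = 99·0.0180/0.0671 + 201 ≈ 227.56 → 228.
PM2.5 269.513: bracket 253.969–308.751 → index 301–500; slope 199/54.782, offset 15.544.
AQI = 301 + 199/54.782·15.544 ≈ 357.46 ⇒ 357.
SO₂: 344.55 lies in 198.31–391.70, so I_lo=51, I_hi=100, C_lo=198.31, C_hi=391.70.
(100−51)/(391.70−198.31) × (344.55−198.31) + 51 = 49/193.39 × 146.24 + 51 ≈ 88.05 → 88.
Sub-indices: O₃→228, PM2.5→357, SO₂→88. Ranked high→low: 357, 228, 88. Second-highest sub-index = 228.

228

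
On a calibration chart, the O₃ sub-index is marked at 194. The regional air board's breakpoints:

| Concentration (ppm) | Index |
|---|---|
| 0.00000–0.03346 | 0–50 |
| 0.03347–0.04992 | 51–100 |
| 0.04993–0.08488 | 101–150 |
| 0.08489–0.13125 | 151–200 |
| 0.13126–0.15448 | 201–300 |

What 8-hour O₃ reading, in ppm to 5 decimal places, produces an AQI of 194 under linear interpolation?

0.12557

AQI 194 lies in the 151–200 band, which corresponds to 0.08489–0.13125 ppm.
C = 0.08489 + (194−151)×(0.13125−0.08489)/(200−151) = 0.08489 + 43×0.04636/49 ≈ 0.1255733 ppm → 0.12557 ppm to 5 dp.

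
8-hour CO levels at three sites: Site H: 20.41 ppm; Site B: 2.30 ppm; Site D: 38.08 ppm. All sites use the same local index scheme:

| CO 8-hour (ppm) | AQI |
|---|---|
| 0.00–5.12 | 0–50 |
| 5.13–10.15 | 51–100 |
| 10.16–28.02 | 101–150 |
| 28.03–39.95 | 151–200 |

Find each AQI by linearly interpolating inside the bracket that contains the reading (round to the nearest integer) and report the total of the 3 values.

343

Site H: 20.41 lies in 10.16–28.02, so I_lo=101, I_hi=150, C_lo=10.16, C_hi=28.02.
(150−101)/(28.02−10.16) × (20.41−10.16) + 101 = 49/17.86 × 10.25 + 101 ≈ 129.12 → 129.
Site B: 2.30 lies in 0.00–5.12, so I_lo=0, I_hi=50, C_lo=0.00, C_hi=5.12.
(50−0)/(5.12−0.00) × (2.30−0.00) + 0 = 50/5.12 × 2.30 + 0 ≈ 22.46 → 22.
Site D: 38.08 lies in 28.03–39.95, so I_lo=151, I_hi=200, C_lo=28.03, C_hi=39.95.
(200−151)/(39.95−28.03) × (38.08−28.03) + 151 = 49/11.92 × 10.05 + 151 ≈ 192.31 → 192.
AQIs: Site H=129, Site B=22, Site D=192. Sum = 129 + 22 + 192 = 343.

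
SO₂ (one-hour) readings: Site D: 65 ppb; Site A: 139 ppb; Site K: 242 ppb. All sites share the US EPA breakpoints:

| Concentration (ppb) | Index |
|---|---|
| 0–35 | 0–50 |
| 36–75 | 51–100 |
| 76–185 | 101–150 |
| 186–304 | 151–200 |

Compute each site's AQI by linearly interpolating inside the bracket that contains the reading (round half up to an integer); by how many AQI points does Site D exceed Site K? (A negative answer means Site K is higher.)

Site D: 65 ∈ [36, 75] ↔ index [51, 100].
51 + (65−36)·(100−51)/(75−36) = 51 + 29·49/39 ≈ 87.44, so AQI = 87.
Site A: 139 ∈ [76, 185] ↔ index [101, 150].
101 + (139−76)·(150−101)/(185−76) = 101 + 63·49/109 ≈ 129.32, so AQI = 129.
Site K: row 186–304 (AQI 151–200). (200−151)·(242−186)/(304−186) + 151 = 49·56/118 + 151 ≈ 174.25 → 174.
AQIs: Site D=87, Site A=129, Site K=174. Site D (87) − Site K (174) = -87.

-87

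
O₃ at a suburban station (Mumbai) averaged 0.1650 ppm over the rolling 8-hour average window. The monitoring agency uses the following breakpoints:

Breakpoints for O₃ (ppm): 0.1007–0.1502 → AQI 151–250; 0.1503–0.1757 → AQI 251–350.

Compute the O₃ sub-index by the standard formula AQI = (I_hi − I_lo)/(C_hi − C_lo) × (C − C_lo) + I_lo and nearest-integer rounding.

O₃: 0.1650 ∈ [0.1503, 0.1757] ↔ index [251, 350].
251 + (0.1650−0.1503)·(350−251)/(0.1757−0.1503) = 251 + 0.0147·99/0.0254 ≈ 308.30, so AQI = 308.

308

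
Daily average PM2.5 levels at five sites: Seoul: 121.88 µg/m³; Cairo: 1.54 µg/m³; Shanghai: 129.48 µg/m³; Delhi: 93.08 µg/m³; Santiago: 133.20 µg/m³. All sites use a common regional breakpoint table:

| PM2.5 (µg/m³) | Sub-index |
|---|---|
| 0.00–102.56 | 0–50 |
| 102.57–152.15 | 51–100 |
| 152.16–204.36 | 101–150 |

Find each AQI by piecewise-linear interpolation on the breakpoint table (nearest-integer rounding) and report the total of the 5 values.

275

Seoul: 121.88 lies in 102.57–152.15, so I_lo=51, I_hi=100, C_lo=102.57, C_hi=152.15.
(100−51)/(152.15−102.57) × (121.88−102.57) + 51 = 49/49.58 × 19.31 + 51 ≈ 70.08 → 70.
Cairo: 1.54 lies in 0.00–102.56, so I_lo=0, I_hi=50, C_lo=0.00, C_hi=102.56.
(50−0)/(102.56−0.00) × (1.54−0.00) + 0 = 50/102.56 × 1.54 + 0 ≈ 0.75 → 1.
Shanghai: row 102.57–152.15 (AQI 51–100). (100−51)·(129.48−102.57)/(152.15−102.57) + 51 = 49·26.91/49.58 + 51 ≈ 77.60 → 78.
Delhi 93.08: bracket 0.00–102.56 → index 0–50; slope 50/102.56, offset 93.08.
AQI = 0 + 50/102.56·93.08 ≈ 45.38 ⇒ 45.
Santiago: 133.20 lies in 102.57–152.15, so I_lo=51, I_hi=100, C_lo=102.57, C_hi=152.15.
(100−51)/(152.15−102.57) × (133.20−102.57) + 51 = 49/49.58 × 30.63 + 51 ≈ 81.27 → 81.
AQIs: Seoul=70, Cairo=1, Shanghai=78, Delhi=45, Santiago=81. Sum = 70 + 1 + 78 + 45 + 81 = 275.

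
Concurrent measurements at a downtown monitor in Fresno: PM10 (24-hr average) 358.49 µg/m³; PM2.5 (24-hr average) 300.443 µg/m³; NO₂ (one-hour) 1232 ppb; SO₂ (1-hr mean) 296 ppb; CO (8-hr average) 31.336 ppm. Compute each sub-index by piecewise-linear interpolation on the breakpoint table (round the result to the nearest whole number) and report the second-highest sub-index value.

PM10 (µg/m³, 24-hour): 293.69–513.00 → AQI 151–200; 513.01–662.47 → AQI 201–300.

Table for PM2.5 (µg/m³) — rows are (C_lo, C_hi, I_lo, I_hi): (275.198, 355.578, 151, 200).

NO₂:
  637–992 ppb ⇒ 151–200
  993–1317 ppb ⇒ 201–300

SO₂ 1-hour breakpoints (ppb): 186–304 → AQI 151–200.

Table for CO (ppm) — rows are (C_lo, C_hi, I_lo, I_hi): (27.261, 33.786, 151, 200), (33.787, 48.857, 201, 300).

197

PM10: row 293.69–513.00 (AQI 151–200). (200−151)·(358.49−293.69)/(513.00−293.69) + 151 = 49·64.80/219.31 + 151 ≈ 165.48 → 165.
PM2.5: 300.443 ∈ [275.198, 355.578] ↔ index [151, 200].
151 + (300.443−275.198)·(200−151)/(355.578−275.198) = 151 + 25.245·49/80.380 ≈ 166.39, so AQI = 166.
NO₂: 1232 lies in 993–1317, so I_lo=201, I_hi=300, C_lo=993, C_hi=1317.
(300−201)/(1317−993) × (1232−993) + 201 = 99/324 × 239 + 201 ≈ 274.03 → 274.
SO₂ 296: bracket 186–304 → index 151–200; slope 49/118, offset 110.
AQI = 151 + 49/118·110 ≈ 196.68 ⇒ 197.
CO: 31.336 lies in 27.261–33.786, so I_lo=151, I_hi=200, C_lo=27.261, C_hi=33.786.
(200−151)/(33.786−27.261) × (31.336−27.261) + 151 = 49/6.525 × 4.075 + 151 ≈ 181.60 → 182.
Sub-indices: PM10→165, PM2.5→166, NO₂→274, SO₂→197, CO→182. Ranked high→low: 274, 197, 182, 166, 165. Second-highest sub-index = 197.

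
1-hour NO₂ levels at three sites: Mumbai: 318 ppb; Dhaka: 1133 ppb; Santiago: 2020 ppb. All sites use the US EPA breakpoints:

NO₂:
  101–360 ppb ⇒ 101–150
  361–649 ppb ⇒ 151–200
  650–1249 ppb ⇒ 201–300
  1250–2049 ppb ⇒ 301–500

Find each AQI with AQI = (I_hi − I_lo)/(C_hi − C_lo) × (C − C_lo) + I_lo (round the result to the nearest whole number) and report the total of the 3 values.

916

Mumbai: row 101–360 (AQI 101–150). (150−101)·(318−101)/(360−101) + 101 = 49·217/259 + 101 ≈ 142.05 → 142.
Dhaka: row 650–1249 (AQI 201–300). (300−201)·(1133−650)/(1249−650) + 201 = 99·483/599 + 201 ≈ 280.83 → 281.
Santiago: 2020 ∈ [1250, 2049] ↔ index [301, 500].
301 + (2020−1250)·(500−301)/(2049−1250) = 301 + 770·199/799 ≈ 492.78, so AQI = 493.
AQIs: Mumbai=142, Dhaka=281, Santiago=493. Sum = 142 + 281 + 493 = 916.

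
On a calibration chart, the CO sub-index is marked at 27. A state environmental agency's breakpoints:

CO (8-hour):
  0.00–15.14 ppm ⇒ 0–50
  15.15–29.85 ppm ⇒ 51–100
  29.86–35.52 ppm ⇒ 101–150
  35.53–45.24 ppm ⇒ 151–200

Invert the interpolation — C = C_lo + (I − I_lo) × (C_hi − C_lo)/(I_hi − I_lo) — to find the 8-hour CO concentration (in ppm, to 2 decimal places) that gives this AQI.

AQI 27 lies in the 0–50 band, which corresponds to 0.00–15.14 ppm.
C = 0.00 + (27−0)×(15.14−0.00)/(50−0) = 0.00 + 27×15.14/50 ≈ 8.1756 ppm → 8.18 ppm to 2 dp.

8.18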